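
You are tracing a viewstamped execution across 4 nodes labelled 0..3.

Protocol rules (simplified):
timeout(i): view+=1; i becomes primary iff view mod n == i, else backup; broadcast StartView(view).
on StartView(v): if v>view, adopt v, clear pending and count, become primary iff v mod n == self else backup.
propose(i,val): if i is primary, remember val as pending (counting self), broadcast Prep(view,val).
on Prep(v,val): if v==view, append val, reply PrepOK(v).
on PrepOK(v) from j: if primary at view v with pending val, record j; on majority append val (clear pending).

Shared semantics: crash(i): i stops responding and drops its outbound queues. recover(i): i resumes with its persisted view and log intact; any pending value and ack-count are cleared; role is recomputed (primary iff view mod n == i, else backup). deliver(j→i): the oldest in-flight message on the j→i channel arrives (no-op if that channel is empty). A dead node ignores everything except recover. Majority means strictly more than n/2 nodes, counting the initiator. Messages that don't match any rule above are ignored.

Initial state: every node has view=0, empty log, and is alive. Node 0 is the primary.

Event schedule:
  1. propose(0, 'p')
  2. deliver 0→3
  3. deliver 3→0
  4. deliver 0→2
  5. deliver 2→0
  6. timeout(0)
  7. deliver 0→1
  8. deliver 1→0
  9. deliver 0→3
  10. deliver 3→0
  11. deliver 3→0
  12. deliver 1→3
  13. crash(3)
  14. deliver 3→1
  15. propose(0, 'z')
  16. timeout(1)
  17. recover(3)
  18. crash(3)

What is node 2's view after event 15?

0

step 1 propose(0,'p'): —
step 2 deliver 0→3: 3={back,v=0,log=p}
step 3 deliver 3→0: —
step 4 deliver 0→2: 2={back,v=0,log=p}
step 5 deliver 2→0: 0={prim,v=0,log=p}
step 6 timeout(0): 0={back,v=1,log=p}
step 7 deliver 0→1: 1={back,v=0,log=p}
step 8 deliver 1→0: —
step 9 deliver 0→3: 3={back,v=1,log=p}
step 10 deliver 3→0: —
step 11 deliver 3→0: —
step 12 deliver 1→3: —
step 13 crash(3): 3={✗back,v=1,log=p}
step 14 deliver 3→1: —
step 15 propose(0,'z'): —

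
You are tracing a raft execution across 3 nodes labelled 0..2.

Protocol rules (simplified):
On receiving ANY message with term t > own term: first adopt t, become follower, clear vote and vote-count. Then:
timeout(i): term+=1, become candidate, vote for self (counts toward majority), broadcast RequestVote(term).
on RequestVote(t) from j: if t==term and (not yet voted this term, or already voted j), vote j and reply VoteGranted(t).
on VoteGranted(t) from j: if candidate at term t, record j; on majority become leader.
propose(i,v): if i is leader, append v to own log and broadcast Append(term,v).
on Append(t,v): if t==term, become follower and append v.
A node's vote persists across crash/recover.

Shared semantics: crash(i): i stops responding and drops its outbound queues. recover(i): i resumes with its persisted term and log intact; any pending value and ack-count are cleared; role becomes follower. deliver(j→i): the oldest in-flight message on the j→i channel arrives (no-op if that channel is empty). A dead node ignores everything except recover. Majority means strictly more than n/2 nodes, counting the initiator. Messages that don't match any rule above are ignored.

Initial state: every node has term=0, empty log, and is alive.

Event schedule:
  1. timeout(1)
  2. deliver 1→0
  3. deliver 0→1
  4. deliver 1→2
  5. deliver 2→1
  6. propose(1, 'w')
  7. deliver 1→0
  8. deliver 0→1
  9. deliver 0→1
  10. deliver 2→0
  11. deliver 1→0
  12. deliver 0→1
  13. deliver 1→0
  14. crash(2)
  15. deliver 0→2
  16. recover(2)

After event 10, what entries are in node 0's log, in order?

w

after 1 — timeout(1): n1:cand/t1/[-]
after 2 — deliver 1→0: n0:foll/t1/[-]
after 3 — deliver 0→1: n1:lead/t1/[-]
after 4 — deliver 1→2: n2:foll/t1/[-]
after 5 — deliver 2→1: ·
after 6 — propose(1,'w'): n1:lead/t1/[w]
after 7 — deliver 1→0: n0:foll/t1/[w]
after 8 — deliver 0→1: ·
after 9 — deliver 0→1: ·
after 10 — deliver 2→0: ·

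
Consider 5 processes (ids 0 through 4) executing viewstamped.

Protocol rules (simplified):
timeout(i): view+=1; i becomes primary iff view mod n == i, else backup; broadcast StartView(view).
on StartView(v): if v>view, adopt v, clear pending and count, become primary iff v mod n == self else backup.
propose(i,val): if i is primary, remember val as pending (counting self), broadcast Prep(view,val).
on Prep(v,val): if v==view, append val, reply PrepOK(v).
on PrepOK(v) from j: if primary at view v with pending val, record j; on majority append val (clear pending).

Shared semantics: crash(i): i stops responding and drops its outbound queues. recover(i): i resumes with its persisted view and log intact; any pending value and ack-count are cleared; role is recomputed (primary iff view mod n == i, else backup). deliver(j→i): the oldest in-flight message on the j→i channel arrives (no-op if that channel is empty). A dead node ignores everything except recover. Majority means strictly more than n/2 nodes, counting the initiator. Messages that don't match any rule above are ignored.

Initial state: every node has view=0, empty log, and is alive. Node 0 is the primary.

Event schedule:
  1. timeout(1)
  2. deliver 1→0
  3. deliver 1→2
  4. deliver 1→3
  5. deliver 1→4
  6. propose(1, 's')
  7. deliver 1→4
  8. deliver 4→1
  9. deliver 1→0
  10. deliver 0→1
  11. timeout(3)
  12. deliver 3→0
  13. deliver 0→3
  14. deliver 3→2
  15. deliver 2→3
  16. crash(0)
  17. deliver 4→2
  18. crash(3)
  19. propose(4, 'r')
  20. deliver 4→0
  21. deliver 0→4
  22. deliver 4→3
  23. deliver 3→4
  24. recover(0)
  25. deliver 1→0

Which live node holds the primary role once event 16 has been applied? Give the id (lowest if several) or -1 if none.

1

after 1 — timeout(1): n1:prim/v1/[-]
after 2 — deliver 1→0: n0:back/v1/[-]
after 3 — deliver 1→2: n2:back/v1/[-]
after 4 — deliver 1→3: n3:back/v1/[-]
after 5 — deliver 1→4: n4:back/v1/[-]
after 6 — propose(1,'s'): ·
after 7 — deliver 1→4: n4:back/v1/[s]
after 8 — deliver 4→1: ·
after 9 — deliver 1→0: n0:back/v1/[s]
after 10 — deliver 0→1: n1:prim/v1/[s]
after 11 — timeout(3): n3:back/v2/[-]
after 12 — deliver 3→0: n0:back/v2/[s]
after 13 — deliver 0→3: ·
after 14 — deliver 3→2: n2:prim/v2/[-]
after 15 — deliver 2→3: ·
after 16 — crash(0): n0:✗back/v2/[s]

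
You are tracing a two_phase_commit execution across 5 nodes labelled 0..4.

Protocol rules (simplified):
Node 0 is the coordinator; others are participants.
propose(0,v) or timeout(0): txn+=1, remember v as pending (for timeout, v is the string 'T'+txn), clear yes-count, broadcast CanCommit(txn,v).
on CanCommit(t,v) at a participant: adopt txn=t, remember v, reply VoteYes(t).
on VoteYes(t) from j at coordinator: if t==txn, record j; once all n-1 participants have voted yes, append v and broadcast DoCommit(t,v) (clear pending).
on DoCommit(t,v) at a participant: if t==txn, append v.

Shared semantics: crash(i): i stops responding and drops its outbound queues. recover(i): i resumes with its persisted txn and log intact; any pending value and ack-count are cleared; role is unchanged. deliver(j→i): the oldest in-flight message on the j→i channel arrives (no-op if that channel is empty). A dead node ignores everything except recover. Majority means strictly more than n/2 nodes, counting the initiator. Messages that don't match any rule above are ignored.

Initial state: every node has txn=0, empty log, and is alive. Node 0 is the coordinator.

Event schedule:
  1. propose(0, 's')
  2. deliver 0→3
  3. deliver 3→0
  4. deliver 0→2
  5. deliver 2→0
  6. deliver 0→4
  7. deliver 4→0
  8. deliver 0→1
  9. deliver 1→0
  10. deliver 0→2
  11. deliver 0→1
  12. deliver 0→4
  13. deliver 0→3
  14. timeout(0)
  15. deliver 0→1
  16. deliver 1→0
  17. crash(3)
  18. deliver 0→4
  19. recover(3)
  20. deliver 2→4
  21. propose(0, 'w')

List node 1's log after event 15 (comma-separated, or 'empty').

e1 propose(0,'s'): 0[coor,t=1,-]
e2 deliver 0→3: 3[part,t=1,-]
e3 deliver 3→0: ·
e4 deliver 0→2: 2[part,t=1,-]
e5 deliver 2→0: ·
e6 deliver 0→4: 4[part,t=1,-]
e7 deliver 4→0: ·
e8 deliver 0→1: 1[part,t=1,-]
e9 deliver 1→0: 0[coor,t=1,s]
e10 deliver 0→2: 2[part,t=1,s]
e11 deliver 0→1: 1[part,t=1,s]
e12 deliver 0→4: 4[part,t=1,s]
e13 deliver 0→3: 3[part,t=1,s]
e14 timeout(0): 0[coor,t=2,s]
e15 deliver 0→1: 1[part,t=2,s]

s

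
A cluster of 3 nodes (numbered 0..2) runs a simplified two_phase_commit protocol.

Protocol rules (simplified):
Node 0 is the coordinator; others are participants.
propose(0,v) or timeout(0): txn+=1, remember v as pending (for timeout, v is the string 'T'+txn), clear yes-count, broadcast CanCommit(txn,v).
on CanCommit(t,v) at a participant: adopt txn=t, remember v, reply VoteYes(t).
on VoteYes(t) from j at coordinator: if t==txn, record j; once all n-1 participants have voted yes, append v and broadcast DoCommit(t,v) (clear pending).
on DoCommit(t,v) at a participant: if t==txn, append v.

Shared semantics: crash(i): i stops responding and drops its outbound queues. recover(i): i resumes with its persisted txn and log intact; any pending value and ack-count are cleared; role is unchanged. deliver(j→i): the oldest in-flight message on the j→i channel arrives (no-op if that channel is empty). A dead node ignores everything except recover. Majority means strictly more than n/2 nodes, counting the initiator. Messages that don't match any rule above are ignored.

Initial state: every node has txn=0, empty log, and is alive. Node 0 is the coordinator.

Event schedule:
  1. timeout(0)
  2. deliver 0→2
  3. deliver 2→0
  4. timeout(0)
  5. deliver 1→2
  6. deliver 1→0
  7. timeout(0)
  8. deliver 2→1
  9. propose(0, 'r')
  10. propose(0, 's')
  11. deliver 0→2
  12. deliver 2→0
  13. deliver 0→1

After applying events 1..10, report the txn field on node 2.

1. timeout(0):  <0:coor t1 ->
2. deliver 0→2:  <2:part t1 ->
3. deliver 2→0:  nop
4. timeout(0):  <0:coor t2 ->
5. deliver 1→2:  nop
6. deliver 1→0:  nop
7. timeout(0):  <0:coor t3 ->
8. deliver 2→1:  nop
9. propose(0,'r'):  <0:coor t4 ->
10. propose(0,'s'):  <0:coor t5 ->

1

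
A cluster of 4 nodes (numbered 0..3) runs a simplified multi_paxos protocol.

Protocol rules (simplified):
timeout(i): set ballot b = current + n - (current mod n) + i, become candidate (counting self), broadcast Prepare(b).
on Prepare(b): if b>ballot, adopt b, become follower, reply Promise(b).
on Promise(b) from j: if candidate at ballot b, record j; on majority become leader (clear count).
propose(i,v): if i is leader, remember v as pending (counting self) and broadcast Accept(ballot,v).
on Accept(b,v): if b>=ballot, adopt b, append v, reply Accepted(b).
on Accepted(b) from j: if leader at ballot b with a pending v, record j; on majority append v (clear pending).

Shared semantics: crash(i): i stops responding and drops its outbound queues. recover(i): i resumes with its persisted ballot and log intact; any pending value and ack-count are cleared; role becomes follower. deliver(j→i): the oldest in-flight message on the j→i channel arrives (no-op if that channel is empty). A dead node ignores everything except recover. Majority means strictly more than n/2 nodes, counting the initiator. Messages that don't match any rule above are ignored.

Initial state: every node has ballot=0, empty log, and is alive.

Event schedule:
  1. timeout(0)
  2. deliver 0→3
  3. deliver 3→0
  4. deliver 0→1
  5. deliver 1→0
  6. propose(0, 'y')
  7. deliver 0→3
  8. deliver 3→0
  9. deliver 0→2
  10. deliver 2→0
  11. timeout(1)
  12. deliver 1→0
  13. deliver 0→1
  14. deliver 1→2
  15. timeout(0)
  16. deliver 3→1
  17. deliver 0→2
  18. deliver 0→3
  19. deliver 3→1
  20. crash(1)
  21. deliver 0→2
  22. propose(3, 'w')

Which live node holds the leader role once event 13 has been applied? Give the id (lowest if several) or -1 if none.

-1

step 1 timeout(0): 0={cand,b=4,log=-}
step 2 deliver 0→3: 3={foll,b=4,log=-}
step 3 deliver 3→0: —
step 4 deliver 0→1: 1={foll,b=4,log=-}
step 5 deliver 1→0: 0={lead,b=4,log=-}
step 6 propose(0,'y'): —
step 7 deliver 0→3: 3={foll,b=4,log=y}
step 8 deliver 3→0: —
step 9 deliver 0→2: 2={foll,b=4,log=-}
step 10 deliver 2→0: —
step 11 timeout(1): 1={cand,b=9,log=-}
step 12 deliver 1→0: 0={foll,b=9,log=-}
step 13 deliver 0→1: —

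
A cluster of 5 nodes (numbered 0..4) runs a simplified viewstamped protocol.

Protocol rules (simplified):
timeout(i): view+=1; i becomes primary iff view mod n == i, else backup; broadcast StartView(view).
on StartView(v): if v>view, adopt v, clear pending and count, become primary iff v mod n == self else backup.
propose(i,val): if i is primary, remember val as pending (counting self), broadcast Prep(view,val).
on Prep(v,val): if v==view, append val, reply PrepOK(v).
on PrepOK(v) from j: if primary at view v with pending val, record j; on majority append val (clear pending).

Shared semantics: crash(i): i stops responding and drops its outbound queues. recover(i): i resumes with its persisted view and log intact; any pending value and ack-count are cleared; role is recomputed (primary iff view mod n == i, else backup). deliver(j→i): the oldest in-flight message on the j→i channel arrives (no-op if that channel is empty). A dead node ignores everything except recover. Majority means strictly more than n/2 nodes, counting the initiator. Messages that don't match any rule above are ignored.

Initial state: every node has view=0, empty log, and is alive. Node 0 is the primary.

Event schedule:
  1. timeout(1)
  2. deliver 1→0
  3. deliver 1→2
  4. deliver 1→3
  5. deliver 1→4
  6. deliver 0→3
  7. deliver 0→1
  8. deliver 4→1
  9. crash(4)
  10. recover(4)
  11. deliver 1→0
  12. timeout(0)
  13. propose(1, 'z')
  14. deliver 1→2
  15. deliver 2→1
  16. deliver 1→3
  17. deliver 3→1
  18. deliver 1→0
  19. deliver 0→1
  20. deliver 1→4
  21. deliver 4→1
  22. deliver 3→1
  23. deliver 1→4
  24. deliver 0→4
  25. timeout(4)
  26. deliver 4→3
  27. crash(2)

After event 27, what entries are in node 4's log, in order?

[1] timeout(1) → N1(prim v1 [-])
[2] deliver 1→0 → N0(back v1 [-])
[3] deliver 1→2 → N2(back v1 [-])
[4] deliver 1→3 → N3(back v1 [-])
[5] deliver 1→4 → N4(back v1 [-])
[6] deliver 0→3 → ∅
[7] deliver 0→1 → ∅
[8] deliver 4→1 → ∅
[9] crash(4) → N4(✗back v1 [-])
[10] recover(4) → N4(back v1 [-])
[11] deliver 1→0 → ∅
[12] timeout(0) → N0(back v2 [-])
[13] propose(1,'z') → ∅
[14] deliver 1→2 → N2(back v1 [z])
[15] deliver 2→1 → ∅
[16] deliver 1→3 → N3(back v1 [z])
[17] deliver 3→1 → N1(prim v1 [z])
[18] deliver 1→0 → ∅
[19] deliver 0→1 → N1(back v2 [z])
[20] deliver 1→4 → N4(back v1 [z])
[21] deliver 4→1 → ∅
[22] deliver 3→1 → ∅
[23] deliver 1→4 → ∅
[24] deliver 0→4 → N4(back v2 [z])
[25] timeout(4) → N4(back v3 [z])
[26] deliver 4→3 → N3(prim v3 [z])
[27] crash(2) → N2(✗back v1 [z])

z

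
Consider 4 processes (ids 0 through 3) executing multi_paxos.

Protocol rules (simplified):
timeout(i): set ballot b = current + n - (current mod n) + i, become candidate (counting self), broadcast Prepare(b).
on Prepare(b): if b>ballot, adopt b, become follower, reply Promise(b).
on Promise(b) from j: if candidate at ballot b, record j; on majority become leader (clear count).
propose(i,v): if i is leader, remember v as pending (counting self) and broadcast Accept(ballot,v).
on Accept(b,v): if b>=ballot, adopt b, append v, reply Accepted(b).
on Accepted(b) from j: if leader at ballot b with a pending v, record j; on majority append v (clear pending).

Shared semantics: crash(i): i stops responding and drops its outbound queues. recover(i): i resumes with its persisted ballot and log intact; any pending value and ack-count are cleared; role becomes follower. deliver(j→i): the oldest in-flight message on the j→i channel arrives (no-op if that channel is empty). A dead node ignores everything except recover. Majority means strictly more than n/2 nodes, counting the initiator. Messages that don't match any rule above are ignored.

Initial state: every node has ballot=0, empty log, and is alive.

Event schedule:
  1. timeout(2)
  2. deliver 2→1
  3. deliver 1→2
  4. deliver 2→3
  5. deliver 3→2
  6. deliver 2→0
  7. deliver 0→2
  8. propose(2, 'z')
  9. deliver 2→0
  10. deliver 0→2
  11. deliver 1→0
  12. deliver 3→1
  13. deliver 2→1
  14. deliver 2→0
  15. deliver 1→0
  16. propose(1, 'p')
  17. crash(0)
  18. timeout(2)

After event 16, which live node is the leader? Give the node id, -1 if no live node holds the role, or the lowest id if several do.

e1 timeout(2): 2[cand,b=6,-]
e2 deliver 2→1: 1[foll,b=6,-]
e3 deliver 1→2: ·
e4 deliver 2→3: 3[foll,b=6,-]
e5 deliver 3→2: 2[lead,b=6,-]
e6 deliver 2→0: 0[foll,b=6,-]
e7 deliver 0→2: ·
e8 propose(2,'z'): ·
e9 deliver 2→0: 0[foll,b=6,z]
e10 deliver 0→2: ·
e11 deliver 1→0: ·
e12 deliver 3→1: ·
e13 deliver 2→1: 1[foll,b=6,z]
e14 deliver 2→0: ·
e15 deliver 1→0: ·
e16 propose(1,'p'): ·

2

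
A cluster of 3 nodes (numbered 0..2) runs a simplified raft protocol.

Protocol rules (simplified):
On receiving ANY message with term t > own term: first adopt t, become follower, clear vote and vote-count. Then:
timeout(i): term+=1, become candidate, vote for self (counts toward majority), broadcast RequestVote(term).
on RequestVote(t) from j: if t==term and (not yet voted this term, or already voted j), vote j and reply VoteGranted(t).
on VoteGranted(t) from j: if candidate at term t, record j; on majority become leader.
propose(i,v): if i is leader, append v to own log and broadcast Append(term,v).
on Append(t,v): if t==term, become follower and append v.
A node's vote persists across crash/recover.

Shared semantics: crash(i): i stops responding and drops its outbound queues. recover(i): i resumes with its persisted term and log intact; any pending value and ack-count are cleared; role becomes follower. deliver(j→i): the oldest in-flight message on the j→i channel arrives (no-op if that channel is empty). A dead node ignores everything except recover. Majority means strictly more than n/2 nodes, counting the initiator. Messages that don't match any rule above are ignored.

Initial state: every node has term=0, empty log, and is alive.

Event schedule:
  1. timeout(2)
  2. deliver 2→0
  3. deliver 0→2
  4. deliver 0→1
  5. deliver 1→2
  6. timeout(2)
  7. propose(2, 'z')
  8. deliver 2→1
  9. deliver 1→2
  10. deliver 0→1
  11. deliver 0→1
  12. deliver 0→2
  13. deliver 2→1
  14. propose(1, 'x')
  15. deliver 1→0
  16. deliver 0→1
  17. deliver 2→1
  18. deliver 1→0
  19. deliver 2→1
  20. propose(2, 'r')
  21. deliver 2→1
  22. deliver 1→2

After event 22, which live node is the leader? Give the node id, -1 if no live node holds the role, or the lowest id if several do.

after 1 — timeout(2): n2:cand/t1/[-]
after 2 — deliver 2→0: n0:foll/t1/[-]
after 3 — deliver 0→2: n2:lead/t1/[-]
after 4 — deliver 0→1: ·
after 5 — deliver 1→2: ·
after 6 — timeout(2): n2:cand/t2/[-]
after 7 — propose(2,'z'): ·
after 8 — deliver 2→1: n1:foll/t1/[-]
after 9 — deliver 1→2: ·
after 10 — deliver 0→1: ·
after 11 — deliver 0→1: ·
after 12 — deliver 0→2: ·
after 13 — deliver 2→1: n1:foll/t2/[-]
after 14 — propose(1,'x'): ·
after 15 — deliver 1→0: ·
after 16 — deliver 0→1: ·
after 17 — deliver 2→1: ·
after 18 — deliver 1→0: ·
after 19 — deliver 2→1: ·
after 20 — propose(2,'r'): ·
after 21 — deliver 2→1: ·
after 22 — deliver 1→2: n2:lead/t2/[-]

2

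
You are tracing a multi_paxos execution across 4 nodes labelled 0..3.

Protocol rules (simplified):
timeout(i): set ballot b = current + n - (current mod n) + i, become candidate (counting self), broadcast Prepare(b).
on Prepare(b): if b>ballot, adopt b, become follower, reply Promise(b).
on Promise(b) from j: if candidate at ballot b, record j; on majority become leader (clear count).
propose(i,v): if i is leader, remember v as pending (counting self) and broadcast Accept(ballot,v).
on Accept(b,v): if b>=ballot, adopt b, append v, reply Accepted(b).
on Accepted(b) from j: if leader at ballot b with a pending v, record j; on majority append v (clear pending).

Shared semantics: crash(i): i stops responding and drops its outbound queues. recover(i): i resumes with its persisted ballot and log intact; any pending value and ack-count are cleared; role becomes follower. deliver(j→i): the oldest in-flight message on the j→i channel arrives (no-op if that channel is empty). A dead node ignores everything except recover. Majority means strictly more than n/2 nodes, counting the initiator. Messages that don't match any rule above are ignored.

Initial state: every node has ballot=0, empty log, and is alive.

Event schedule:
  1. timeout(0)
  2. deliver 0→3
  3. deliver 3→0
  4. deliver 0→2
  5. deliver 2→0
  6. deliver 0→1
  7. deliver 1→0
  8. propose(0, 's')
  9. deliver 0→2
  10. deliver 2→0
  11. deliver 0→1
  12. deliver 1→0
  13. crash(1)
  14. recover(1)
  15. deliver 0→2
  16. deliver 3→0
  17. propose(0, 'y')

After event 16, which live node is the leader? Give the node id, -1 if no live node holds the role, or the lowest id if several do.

0

after 1 — timeout(0): n0:cand/b4/[-]
after 2 — deliver 0→3: n3:foll/b4/[-]
after 3 — deliver 3→0: ·
after 4 — deliver 0→2: n2:foll/b4/[-]
after 5 — deliver 2→0: n0:lead/b4/[-]
after 6 — deliver 0→1: n1:foll/b4/[-]
after 7 — deliver 1→0: ·
after 8 — propose(0,'s'): ·
after 9 — deliver 0→2: n2:foll/b4/[s]
after 10 — deliver 2→0: ·
after 11 — deliver 0→1: n1:foll/b4/[s]
after 12 — deliver 1→0: n0:lead/b4/[s]
after 13 — crash(1): n1:✗foll/b4/[s]
after 14 — recover(1): n1:foll/b4/[s]
after 15 — deliver 0→2: ·
after 16 — deliver 3→0: ·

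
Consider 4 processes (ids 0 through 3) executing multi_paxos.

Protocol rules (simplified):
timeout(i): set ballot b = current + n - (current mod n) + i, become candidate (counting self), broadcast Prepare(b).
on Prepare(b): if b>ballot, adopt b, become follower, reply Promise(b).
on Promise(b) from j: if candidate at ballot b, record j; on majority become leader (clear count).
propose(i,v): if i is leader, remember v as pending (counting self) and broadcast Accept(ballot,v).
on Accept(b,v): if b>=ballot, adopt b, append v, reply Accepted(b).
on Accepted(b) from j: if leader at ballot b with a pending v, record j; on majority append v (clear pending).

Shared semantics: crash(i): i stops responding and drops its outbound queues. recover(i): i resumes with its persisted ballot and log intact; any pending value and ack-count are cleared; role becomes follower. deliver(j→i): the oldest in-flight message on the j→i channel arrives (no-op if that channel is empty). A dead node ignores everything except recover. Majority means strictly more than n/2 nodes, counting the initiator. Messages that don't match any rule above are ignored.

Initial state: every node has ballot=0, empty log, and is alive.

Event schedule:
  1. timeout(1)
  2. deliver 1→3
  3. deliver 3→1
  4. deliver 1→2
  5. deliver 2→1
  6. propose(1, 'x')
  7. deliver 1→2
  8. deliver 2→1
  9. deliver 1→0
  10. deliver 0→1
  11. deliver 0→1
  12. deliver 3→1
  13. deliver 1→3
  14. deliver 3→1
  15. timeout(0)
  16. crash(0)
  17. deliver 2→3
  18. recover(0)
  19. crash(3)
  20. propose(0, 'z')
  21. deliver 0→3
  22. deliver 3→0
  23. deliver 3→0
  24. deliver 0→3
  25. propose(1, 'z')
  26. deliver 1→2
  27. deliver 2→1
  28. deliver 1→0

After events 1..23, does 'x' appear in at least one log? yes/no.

[1] timeout(1) → N1(cand b5 [-])
[2] deliver 1→3 → N3(foll b5 [-])
[3] deliver 3→1 → ∅
[4] deliver 1→2 → N2(foll b5 [-])
[5] deliver 2→1 → N1(lead b5 [-])
[6] propose(1,'x') → ∅
[7] deliver 1→2 → N2(foll b5 [x])
[8] deliver 2→1 → ∅
[9] deliver 1→0 → N0(foll b5 [-])
[10] deliver 0→1 → ∅
[11] deliver 0→1 → ∅
[12] deliver 3→1 → ∅
[13] deliver 1→3 → N3(foll b5 [x])
[14] deliver 3→1 → N1(lead b5 [x])
[15] timeout(0) → N0(cand b8 [-])
[16] crash(0) → N0(✗cand b8 [-])
[17] deliver 2→3 → ∅
[18] recover(0) → N0(foll b8 [-])
[19] crash(3) → N3(✗foll b5 [x])
[20] propose(0,'z') → ∅
[21] deliver 0→3 → ∅
[22] deliver 3→0 → ∅
[23] deliver 3→0 → ∅

yes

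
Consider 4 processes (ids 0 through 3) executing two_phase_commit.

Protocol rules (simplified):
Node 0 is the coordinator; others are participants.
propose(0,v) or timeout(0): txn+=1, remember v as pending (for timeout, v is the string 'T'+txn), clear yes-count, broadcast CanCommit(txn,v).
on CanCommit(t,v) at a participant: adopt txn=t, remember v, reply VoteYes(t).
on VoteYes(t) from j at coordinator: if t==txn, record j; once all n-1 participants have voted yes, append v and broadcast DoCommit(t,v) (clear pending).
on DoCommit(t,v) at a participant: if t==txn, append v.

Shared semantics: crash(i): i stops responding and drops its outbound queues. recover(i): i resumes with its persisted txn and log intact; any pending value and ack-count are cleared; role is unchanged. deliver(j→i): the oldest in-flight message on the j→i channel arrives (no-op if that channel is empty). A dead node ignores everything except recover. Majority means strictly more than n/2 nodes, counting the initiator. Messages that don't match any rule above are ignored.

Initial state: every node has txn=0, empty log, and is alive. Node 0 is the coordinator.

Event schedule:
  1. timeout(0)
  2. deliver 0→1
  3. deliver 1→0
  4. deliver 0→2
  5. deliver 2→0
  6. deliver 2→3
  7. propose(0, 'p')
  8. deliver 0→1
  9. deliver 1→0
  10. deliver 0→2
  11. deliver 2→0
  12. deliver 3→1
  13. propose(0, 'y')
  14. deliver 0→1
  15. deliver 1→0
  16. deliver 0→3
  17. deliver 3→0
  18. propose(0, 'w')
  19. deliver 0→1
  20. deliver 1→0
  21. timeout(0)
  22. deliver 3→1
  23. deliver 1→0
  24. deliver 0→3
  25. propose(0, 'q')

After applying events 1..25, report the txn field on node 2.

2

step 1 timeout(0): 0={coor,t=1,log=-}
step 2 deliver 0→1: 1={part,t=1,log=-}
step 3 deliver 1→0: —
step 4 deliver 0→2: 2={part,t=1,log=-}
step 5 deliver 2→0: —
step 6 deliver 2→3: —
step 7 propose(0,'p'): 0={coor,t=2,log=-}
step 8 deliver 0→1: 1={part,t=2,log=-}
step 9 deliver 1→0: —
step 10 deliver 0→2: 2={part,t=2,log=-}
step 11 deliver 2→0: —
step 12 deliver 3→1: —
step 13 propose(0,'y'): 0={coor,t=3,log=-}
step 14 deliver 0→1: 1={part,t=3,log=-}
step 15 deliver 1→0: —
step 16 deliver 0→3: 3={part,t=1,log=-}
step 17 deliver 3→0: —
step 18 propose(0,'w'): 0={coor,t=4,log=-}
step 19 deliver 0→1: 1={part,t=4,log=-}
step 20 deliver 1→0: —
step 21 timeout(0): 0={coor,t=5,log=-}
step 22 deliver 3→1: —
step 23 deliver 1→0: —
step 24 deliver 0→3: 3={part,t=2,log=-}
step 25 propose(0,'q'): 0={coor,t=6,log=-}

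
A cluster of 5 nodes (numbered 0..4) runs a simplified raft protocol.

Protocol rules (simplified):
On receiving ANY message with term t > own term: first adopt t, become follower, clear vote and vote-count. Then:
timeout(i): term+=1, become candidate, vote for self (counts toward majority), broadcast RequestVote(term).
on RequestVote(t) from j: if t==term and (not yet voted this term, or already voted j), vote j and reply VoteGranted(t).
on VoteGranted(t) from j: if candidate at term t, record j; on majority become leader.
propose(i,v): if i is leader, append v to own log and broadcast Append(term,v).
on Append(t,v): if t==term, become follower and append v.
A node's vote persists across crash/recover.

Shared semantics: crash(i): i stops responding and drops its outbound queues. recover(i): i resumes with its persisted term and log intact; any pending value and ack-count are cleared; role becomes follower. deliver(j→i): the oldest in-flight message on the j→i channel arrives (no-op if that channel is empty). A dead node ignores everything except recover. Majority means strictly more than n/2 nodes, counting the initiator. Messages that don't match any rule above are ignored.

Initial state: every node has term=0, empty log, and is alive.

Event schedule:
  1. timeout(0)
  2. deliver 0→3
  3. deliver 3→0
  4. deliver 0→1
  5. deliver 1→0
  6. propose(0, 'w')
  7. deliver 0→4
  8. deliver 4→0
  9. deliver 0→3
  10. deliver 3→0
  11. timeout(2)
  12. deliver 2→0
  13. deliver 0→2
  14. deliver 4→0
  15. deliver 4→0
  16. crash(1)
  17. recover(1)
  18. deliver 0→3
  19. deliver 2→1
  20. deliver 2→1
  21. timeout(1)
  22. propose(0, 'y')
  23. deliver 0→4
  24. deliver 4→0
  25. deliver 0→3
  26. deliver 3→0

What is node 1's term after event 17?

1. timeout(0):  <0:cand t1 ->
2. deliver 0→3:  <3:foll t1 ->
3. deliver 3→0:  nop
4. deliver 0→1:  <1:foll t1 ->
5. deliver 1→0:  <0:lead t1 ->
6. propose(0,'w'):  <0:lead t1 w>
7. deliver 0→4:  <4:foll t1 ->
8. deliver 4→0:  nop
9. deliver 0→3:  <3:foll t1 w>
10. deliver 3→0:  nop
11. timeout(2):  <2:cand t1 ->
12. deliver 2→0:  nop
13. deliver 0→2:  nop
14. deliver 4→0:  nop
15. deliver 4→0:  nop
16. crash(1):  <1:✗foll t1 ->
17. recover(1):  <1:foll t1 ->

1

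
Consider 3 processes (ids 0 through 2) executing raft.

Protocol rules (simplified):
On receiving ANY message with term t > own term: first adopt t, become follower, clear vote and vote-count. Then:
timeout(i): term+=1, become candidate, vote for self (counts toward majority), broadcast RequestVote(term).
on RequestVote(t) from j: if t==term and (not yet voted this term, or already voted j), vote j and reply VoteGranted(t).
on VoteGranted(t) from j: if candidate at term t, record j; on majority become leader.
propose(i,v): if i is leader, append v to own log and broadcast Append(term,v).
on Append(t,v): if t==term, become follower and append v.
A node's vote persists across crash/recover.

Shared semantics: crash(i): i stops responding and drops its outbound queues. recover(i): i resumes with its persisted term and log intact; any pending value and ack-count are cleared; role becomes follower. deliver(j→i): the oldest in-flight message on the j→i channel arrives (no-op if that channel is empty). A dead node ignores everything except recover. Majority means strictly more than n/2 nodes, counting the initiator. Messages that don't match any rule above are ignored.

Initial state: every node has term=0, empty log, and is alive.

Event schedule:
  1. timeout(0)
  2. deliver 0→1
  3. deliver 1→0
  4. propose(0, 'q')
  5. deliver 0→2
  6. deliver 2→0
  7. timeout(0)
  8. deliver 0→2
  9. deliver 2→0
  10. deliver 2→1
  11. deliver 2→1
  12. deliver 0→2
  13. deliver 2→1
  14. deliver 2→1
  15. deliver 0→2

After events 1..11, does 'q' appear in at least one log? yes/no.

1. timeout(0):  <0:cand t1 ->
2. deliver 0→1:  <1:foll t1 ->
3. deliver 1→0:  <0:lead t1 ->
4. propose(0,'q'):  <0:lead t1 q>
5. deliver 0→2:  <2:foll t1 ->
6. deliver 2→0:  nop
7. timeout(0):  <0:cand t2 q>
8. deliver 0→2:  <2:foll t1 q>
9. deliver 2→0:  nop
10. deliver 2→1:  nop
11. deliver 2→1:  nop

yes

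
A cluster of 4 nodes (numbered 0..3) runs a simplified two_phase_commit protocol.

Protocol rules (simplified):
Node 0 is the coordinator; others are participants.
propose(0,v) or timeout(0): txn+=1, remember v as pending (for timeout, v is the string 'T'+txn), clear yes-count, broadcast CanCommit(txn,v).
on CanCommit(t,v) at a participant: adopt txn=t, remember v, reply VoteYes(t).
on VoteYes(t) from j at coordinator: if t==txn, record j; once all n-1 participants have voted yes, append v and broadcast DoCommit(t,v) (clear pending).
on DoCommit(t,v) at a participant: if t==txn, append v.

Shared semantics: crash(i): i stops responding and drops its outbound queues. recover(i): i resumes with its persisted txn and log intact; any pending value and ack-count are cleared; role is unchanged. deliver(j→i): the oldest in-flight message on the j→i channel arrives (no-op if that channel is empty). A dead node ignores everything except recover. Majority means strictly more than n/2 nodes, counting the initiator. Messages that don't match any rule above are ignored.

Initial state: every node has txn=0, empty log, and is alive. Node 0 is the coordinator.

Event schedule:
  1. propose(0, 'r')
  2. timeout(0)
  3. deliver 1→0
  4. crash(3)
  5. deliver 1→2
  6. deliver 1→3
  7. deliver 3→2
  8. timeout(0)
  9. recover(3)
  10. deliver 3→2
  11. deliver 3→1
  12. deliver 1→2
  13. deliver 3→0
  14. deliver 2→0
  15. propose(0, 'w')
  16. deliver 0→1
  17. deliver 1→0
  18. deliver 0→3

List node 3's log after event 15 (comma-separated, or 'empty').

empty

e1 propose(0,'r'): 0[coor,t=1,-]
e2 timeout(0): 0[coor,t=2,-]
e3 deliver 1→0: ·
e4 crash(3): 3[✗part,t=0,-]
e5 deliver 1→2: ·
e6 deliver 1→3: ·
e7 deliver 3→2: ·
e8 timeout(0): 0[coor,t=3,-]
e9 recover(3): 3[part,t=0,-]
e10 deliver 3→2: ·
e11 deliver 3→1: ·
e12 deliver 1→2: ·
e13 deliver 3→0: ·
e14 deliver 2→0: ·
e15 propose(0,'w'): 0[coor,t=4,-]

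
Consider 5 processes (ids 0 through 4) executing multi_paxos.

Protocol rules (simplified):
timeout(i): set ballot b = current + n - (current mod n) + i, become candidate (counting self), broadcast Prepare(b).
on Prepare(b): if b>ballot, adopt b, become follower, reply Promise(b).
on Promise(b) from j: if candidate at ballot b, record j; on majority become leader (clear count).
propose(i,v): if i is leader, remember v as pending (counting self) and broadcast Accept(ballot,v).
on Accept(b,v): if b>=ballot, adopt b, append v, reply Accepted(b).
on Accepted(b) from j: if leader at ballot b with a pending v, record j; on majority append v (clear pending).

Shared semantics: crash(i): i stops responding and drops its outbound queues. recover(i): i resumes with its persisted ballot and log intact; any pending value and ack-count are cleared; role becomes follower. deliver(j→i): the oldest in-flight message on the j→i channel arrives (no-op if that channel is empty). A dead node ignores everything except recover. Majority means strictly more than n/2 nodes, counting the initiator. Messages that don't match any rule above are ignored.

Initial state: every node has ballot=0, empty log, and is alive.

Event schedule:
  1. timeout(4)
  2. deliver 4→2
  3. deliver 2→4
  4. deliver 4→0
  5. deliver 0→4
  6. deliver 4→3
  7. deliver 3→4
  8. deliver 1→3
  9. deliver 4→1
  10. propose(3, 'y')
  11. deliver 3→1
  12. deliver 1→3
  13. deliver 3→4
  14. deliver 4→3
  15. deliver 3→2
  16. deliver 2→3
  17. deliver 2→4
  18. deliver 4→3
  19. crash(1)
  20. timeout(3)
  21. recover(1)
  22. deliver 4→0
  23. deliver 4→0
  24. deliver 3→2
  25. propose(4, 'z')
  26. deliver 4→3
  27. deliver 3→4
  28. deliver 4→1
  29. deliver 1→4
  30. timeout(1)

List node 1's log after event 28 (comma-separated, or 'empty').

z

step 1 timeout(4): 4={cand,b=9,log=-}
step 2 deliver 4→2: 2={foll,b=9,log=-}
step 3 deliver 2→4: —
step 4 deliver 4→0: 0={foll,b=9,log=-}
step 5 deliver 0→4: 4={lead,b=9,log=-}
step 6 deliver 4→3: 3={foll,b=9,log=-}
step 7 deliver 3→4: —
step 8 deliver 1→3: —
step 9 deliver 4→1: 1={foll,b=9,log=-}
step 10 propose(3,'y'): —
step 11 deliver 3→1: —
step 12 deliver 1→3: —
step 13 deliver 3→4: —
step 14 deliver 4→3: —
step 15 deliver 3→2: —
step 16 deliver 2→3: —
step 17 deliver 2→4: —
step 18 deliver 4→3: —
step 19 crash(1): 1={✗foll,b=9,log=-}
step 20 timeout(3): 3={cand,b=13,log=-}
step 21 recover(1): 1={foll,b=9,log=-}
step 22 deliver 4→0: —
step 23 deliver 4→0: —
step 24 deliver 3→2: 2={foll,b=13,log=-}
step 25 propose(4,'z'): —
step 26 deliver 4→3: —
step 27 deliver 3→4: 4={foll,b=13,log=-}
step 28 deliver 4→1: 1={foll,b=9,log=z}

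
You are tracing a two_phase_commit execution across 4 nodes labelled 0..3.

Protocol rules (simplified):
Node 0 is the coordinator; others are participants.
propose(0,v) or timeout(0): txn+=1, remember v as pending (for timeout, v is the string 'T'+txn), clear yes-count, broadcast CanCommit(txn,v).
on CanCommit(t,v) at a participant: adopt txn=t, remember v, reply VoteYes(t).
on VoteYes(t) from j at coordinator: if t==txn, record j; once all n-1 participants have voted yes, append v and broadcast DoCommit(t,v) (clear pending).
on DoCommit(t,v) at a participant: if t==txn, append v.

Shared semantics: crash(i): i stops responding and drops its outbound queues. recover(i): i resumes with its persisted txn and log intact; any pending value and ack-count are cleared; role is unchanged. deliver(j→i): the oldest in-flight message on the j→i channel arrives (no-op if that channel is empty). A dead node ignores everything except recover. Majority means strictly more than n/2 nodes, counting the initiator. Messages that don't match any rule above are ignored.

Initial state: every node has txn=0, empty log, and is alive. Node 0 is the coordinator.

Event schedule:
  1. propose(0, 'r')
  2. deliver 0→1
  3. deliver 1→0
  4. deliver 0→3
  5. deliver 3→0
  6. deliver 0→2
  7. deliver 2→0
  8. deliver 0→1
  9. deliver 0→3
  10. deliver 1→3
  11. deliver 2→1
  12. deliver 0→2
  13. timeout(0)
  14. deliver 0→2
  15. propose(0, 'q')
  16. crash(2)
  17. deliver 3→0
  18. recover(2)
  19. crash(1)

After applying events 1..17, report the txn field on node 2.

[1] propose(0,'r') → N0(coor t1 [-])
[2] deliver 0→1 → N1(part t1 [-])
[3] deliver 1→0 → ∅
[4] deliver 0→3 → N3(part t1 [-])
[5] deliver 3→0 → ∅
[6] deliver 0→2 → N2(part t1 [-])
[7] deliver 2→0 → N0(coor t1 [r])
[8] deliver 0→1 → N1(part t1 [r])
[9] deliver 0→3 → N3(part t1 [r])
[10] deliver 1→3 → ∅
[11] deliver 2→1 → ∅
[12] deliver 0→2 → N2(part t1 [r])
[13] timeout(0) → N0(coor t2 [r])
[14] deliver 0→2 → N2(part t2 [r])
[15] propose(0,'q') → N0(coor t3 [r])
[16] crash(2) → N2(✗part t2 [r])
[17] deliver 3→0 → ∅

2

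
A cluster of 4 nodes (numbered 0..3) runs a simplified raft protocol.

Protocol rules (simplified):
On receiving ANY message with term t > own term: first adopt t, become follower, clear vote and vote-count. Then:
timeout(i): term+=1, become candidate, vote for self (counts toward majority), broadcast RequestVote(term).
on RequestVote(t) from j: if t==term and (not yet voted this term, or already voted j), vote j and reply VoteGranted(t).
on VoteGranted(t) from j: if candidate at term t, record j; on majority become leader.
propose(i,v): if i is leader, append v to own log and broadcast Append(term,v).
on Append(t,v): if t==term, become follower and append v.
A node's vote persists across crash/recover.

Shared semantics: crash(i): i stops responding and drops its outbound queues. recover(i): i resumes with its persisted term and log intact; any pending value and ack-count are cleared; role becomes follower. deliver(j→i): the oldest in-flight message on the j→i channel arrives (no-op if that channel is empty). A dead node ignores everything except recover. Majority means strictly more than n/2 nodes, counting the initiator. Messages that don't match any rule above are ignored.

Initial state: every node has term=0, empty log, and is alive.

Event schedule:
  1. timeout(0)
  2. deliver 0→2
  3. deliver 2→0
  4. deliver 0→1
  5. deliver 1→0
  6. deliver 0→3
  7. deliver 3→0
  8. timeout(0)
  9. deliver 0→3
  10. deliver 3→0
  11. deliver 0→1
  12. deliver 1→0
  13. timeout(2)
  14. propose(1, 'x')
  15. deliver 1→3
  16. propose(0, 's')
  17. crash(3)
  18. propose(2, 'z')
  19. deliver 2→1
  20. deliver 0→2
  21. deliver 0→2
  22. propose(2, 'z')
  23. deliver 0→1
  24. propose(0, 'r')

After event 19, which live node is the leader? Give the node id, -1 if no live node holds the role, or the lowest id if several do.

[1] timeout(0) → N0(cand t1 [-])
[2] deliver 0→2 → N2(foll t1 [-])
[3] deliver 2→0 → ∅
[4] deliver 0→1 → N1(foll t1 [-])
[5] deliver 1→0 → N0(lead t1 [-])
[6] deliver 0→3 → N3(foll t1 [-])
[7] deliver 3→0 → ∅
[8] timeout(0) → N0(cand t2 [-])
[9] deliver 0→3 → N3(foll t2 [-])
[10] deliver 3→0 → ∅
[11] deliver 0→1 → N1(foll t2 [-])
[12] deliver 1→0 → N0(lead t2 [-])
[13] timeout(2) → N2(cand t2 [-])
[14] propose(1,'x') → ∅
[15] deliver 1→3 → ∅
[16] propose(0,'s') → N0(lead t2 [s])
[17] crash(3) → N3(✗foll t2 [-])
[18] propose(2,'z') → ∅
[19] deliver 2→1 → ∅

0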